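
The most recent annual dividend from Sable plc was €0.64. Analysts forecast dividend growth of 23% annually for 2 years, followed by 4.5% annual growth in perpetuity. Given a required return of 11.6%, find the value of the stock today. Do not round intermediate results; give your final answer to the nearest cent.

D_1 = 0.78720
D_2 = 0.96826
Terminal value at year 2: TV = D_2×(1+g_2)/(r−g_2) = 1.01183/0.071 = 14.25109
P_0 = D_1/(1+r)^1 + D_2/(1+r)^2 + TV/(1+r)^2
    = 0.70538 + 0.77743 + 11.44247 = 12.92528

€12.93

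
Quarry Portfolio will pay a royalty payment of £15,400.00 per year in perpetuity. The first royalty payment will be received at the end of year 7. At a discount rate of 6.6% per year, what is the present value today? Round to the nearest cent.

Value at end of year 6: C / r = £15,400.00 / 0.066 = £233,333.3333
Discount to today: PV = £233,333.3333 / (1 + 0.066)^6 = £233,333.3333 / 1.467382 = £159,013.34

£159013.34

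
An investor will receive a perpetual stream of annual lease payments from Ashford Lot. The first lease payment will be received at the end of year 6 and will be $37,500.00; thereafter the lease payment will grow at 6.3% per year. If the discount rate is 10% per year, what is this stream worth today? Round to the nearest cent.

Value at end of year 5: C₁ / (r − g) = $37,500.00 / (0.1 − 0.063) = $1,013,513.5135
Discount to today: PV = $1,013,513.5135 / (1 + 0.1)^5 = $1,013,513.5135 / 1.610510 = $629,312.15

$629312.15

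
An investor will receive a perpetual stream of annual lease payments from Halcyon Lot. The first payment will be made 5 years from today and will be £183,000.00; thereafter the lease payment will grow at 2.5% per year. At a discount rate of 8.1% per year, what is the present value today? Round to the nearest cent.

Value at end of year 4: C₁ / (r − g) = £183,000.00 / (0.081 − 0.025) = £3,267,857.1429
Discount to today: PV = £3,267,857.1429 / (1 + 0.081)^4 = £3,267,857.1429 / 1.365535 = £2,393,096.91

£2393096.91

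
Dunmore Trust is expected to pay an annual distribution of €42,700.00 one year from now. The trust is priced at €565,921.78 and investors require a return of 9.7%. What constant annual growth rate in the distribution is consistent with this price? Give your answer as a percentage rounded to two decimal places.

P = D₁/(r−g) ⇒ g = r − D₁/P = 0.097 − €42,700.00/€565,921.78 = 0.021548

2.15%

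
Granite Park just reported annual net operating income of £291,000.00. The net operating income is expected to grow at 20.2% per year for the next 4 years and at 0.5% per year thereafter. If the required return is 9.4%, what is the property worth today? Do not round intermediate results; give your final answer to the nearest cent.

D_1 = 349782.00000
D_2 = 420437.96400
D_3 = 505366.43273
D_4 = 607450.45214
Terminal value at year 4: TV = D_4×(1+g_2)/(r−g_2) = 610487.70440/0.089 = 6859412.40899
P_0 = D_1/(1+r)^1 + D_2/(1+r)^2 + D_3/(1+r)^3 + D_4/(1+r)^4 + TV/(1+r)^4
    = 319727.60512 + 351291.20782 + 385970.77861 + 424073.92677 + 4788699.95960 = 6269763.47791

£6269763.48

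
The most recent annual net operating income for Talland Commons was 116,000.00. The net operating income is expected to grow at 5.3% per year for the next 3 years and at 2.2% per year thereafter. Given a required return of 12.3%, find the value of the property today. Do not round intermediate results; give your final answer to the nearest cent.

D_1 = 122148.00000
D_2 = 128621.84400
D_3 = 135438.80173
Terminal value at year 3: TV = D_3×(1+g_2)/(r−g_2) = 138418.45537/0.101 = 1370479.75614
P_0 = D_1/(1+r)^1 + D_2/(1+r)^2 + D_3/(1+r)^3 + TV/(1+r)^3
    = 108769.36776 + 101989.44279 + 95632.13113 + 967683.54472 = 1274074.48641

1274074.49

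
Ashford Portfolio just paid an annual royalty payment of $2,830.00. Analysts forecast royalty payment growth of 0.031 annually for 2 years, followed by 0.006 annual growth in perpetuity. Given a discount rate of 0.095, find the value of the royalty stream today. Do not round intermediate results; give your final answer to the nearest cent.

D_1 = 2917.73000
D_2 = 3008.17963
Terminal value at year 2: TV = D_2×(1+g_2)/(r−g_2) = 3026.22871/0.089 = 34002.56975
P_0 = D_1/(1+r)^1 + D_2/(1+r)^2 + TV/(1+r)^2
    = 2664.59361 + 2508.85480 + 28358.51609 = 33531.96450

$33531.96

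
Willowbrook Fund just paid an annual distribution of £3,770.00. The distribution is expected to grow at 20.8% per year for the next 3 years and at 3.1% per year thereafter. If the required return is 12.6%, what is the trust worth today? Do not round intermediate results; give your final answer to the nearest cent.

D_1 = 4554.16000
D_2 = 5501.42528
D_3 = 6645.72174
Terminal value at year 3: TV = D_3×(1+g_2)/(r−g_2) = 6851.73911/0.095 = 72123.56960
P_0 = D_1/(1+r)^1 + D_2/(1+r)^2 + D_3/(1+r)^3 + TV/(1+r)^3
    = 4044.54707 + 4339.08780 + 4655.07821 + 50519.84873 = 63558.56180

£63558.56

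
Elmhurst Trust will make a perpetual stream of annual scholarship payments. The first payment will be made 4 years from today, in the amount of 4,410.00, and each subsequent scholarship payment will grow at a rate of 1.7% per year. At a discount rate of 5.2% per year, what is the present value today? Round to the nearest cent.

Value at end of year 3: C₁ / (r − g) = 4,410.00 / (0.052 − 0.017) = 126,000.0000
Discount to today: PV = 126,000.0000 / (1 + 0.052)^3 = 126,000.0000 / 1.164253 = 108,223.94

108223.94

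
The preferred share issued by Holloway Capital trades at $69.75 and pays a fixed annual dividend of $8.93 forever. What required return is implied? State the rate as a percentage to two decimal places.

P = C/r ⇒ r = C/P = $8.93/$69.75 = 0.128029

12.80%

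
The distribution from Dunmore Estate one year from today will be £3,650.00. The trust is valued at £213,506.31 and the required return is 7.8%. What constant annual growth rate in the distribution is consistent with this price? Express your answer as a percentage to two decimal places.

P = D₁/(r−g) ⇒ g = r − D₁/P = 0.078 − £3,650.00/£213,506.31 = 0.060904

6.09%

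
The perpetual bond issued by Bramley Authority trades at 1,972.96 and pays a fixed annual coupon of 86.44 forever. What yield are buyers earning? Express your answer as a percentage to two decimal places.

4.38%

P = C/r ⇒ r = C/P = 86.44/1,972.96 = 0.043812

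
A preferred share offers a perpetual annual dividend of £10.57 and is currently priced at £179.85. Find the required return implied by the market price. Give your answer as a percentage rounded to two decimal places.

P = C/r ⇒ r = C/P = £10.57/£179.85 = 0.058771

5.88%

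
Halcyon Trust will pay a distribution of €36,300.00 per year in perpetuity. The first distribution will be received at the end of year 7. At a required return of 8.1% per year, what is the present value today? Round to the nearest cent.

Value at end of year 6: C / r = €36,300.00 / 0.081 = €448,148.1481
Discount to today: PV = €448,148.1481 / (1 + 0.081)^6 = €448,148.1481 / 1.595711 = €280,845.48

€280845.48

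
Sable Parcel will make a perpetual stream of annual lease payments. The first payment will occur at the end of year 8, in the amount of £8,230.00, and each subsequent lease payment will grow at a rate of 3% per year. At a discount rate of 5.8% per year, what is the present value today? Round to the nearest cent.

Value at end of year 7: C₁ / (r − g) = £8,230.00 / (0.058 − 0.03) = £293,928.5714
Discount to today: PV = £293,928.5714 / (1 + 0.058)^7 = £293,928.5714 / 1.483883 = £198,080.69

£198080.69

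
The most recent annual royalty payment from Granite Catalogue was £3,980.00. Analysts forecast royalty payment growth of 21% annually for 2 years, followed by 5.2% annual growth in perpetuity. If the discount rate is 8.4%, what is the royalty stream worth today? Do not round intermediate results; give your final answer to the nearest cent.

£172429.19

D_1 = 4815.80000
D_2 = 5827.11800
Terminal value at year 2: TV = D_2×(1+g_2)/(r−g_2) = 6130.12814/0.032 = 191566.50425
P_0 = D_1/(1+r)^1 + D_2/(1+r)^2 + TV/(1+r)^2
    = 4442.61993 + 4959.01302 + 163027.55294 = 172429.18589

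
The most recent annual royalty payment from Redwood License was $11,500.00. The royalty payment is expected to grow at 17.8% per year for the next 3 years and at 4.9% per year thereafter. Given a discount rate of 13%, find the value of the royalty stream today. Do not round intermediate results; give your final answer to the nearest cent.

$206243.51

D_1 = 13547.00000
D_2 = 15958.36600
D_3 = 18798.95515
Terminal value at year 3: TV = D_3×(1+g_2)/(r−g_2) = 19720.10395/0.081 = 243458.07346
P_0 = D_1/(1+r)^1 + D_2/(1+r)^2 + D_3/(1+r)^3 + TV/(1+r)^3
    = 11988.49558 + 12497.74140 + 13028.61892 + 168728.65732 = 206243.51322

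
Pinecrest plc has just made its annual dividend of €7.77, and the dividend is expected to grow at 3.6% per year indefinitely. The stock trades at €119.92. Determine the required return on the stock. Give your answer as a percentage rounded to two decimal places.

D₁ = €7.77 × 1.036 = €8.0497
P = D₁/(r − g) ⇒ r = D₁/P + g = €8.0497/€119.92 + 0.036 = 0.067126 + 0.036 = 0.103126

10.31%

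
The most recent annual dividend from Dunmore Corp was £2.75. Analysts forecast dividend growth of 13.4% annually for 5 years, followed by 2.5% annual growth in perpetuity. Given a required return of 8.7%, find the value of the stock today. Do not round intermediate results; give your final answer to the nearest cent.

£71.82

D_1 = 3.11850
D_2 = 3.53638
D_3 = 4.01025
D_4 = 4.54763
D_5 = 5.15701
Terminal value at year 5: TV = D_5×(1+g_2)/(r−g_2) = 5.28594/0.062 = 85.25702
P_0 = D_1/(1+r)^1 + D_2/(1+r)^2 + D_3/(1+r)^3 + D_4/(1+r)^4 + D_5/(1+r)^5 + TV/(1+r)^5
    = 2.86891 + 2.99295 + 3.12236 + 3.25737 + 3.39821 + 56.18009 = 71.81989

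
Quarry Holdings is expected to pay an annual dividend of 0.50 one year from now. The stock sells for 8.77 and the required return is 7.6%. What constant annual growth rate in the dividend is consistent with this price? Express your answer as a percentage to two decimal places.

1.90%

P = D₁/(r−g) ⇒ g = r − D₁/P = 0.076 − 0.50/8.77 = 0.018987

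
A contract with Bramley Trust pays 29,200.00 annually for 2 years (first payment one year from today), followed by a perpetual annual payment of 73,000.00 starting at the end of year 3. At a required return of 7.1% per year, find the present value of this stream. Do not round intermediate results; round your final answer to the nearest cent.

949087.45

PV of 2-year annuity: 29,200.00 × [1 − (1+0.071)^−2] / 0.071 = 52721.04484
Perpetuity value at year 2: 73,000.00 / 0.071 = 1028169.01408
PV of perpetuity: 1028169.01408 / (1+0.071)^2 = 896366.40197
Total PV = 52721.04484 + 896366.40197 = 949087.44682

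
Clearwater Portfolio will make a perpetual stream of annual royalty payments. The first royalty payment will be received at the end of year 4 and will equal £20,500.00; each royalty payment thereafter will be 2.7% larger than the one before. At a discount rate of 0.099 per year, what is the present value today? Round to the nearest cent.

£214500.49

Value at end of year 3: C₁ / (r − g) = £20,500.00 / (0.099 − 0.027) = £284,722.2222
Discount to today: PV = £284,722.2222 / (1 + 0.099)^3 = £284,722.2222 / 1.327373 = £214,500.49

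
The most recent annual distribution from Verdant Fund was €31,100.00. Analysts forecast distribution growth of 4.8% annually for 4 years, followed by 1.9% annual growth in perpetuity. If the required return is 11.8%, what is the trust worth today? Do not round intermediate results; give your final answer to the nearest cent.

€353268.72

D_1 = 32592.80000
D_2 = 34157.25440
D_3 = 35796.80261
D_4 = 37515.04914
Terminal value at year 4: TV = D_4×(1+g_2)/(r−g_2) = 38227.83507/0.099 = 386139.74818
P_0 = D_1/(1+r)^1 + D_2/(1+r)^2 + D_3/(1+r)^3 + D_4/(1+r)^4 + TV/(1+r)^4
    = 29152.77281 + 27327.46503 + 25616.44307 + 24012.55128 + 247159.49252 = 353268.72471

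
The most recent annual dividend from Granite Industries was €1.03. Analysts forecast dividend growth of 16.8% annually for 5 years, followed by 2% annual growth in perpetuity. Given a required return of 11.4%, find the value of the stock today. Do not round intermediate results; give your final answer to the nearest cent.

€20.11

D_1 = 1.20304
D_2 = 1.40515
D_3 = 1.64122
D_4 = 1.91694
D_5 = 2.23899
Terminal value at year 5: TV = D_5×(1+g_2)/(r−g_2) = 2.28377/0.094 = 24.29538
P_0 = D_1/(1+r)^1 + D_2/(1+r)^2 + D_3/(1+r)^3 + D_4/(1+r)^4 + D_5/(1+r)^5 + TV/(1+r)^5
    = 1.07993 + 1.13228 + 1.18716 + 1.24471 + 1.30504 + 14.16113 = 20.11025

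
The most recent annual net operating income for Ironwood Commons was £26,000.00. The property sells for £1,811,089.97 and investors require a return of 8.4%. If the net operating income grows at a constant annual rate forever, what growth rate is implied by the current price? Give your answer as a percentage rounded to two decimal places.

P = D₀(1+g)/(r−g) ⇒ P(r−g) = D₀(1+g) ⇒ g(P+D₀) = P·r − D₀
g = (P·r − D₀)/(P + D₀) = (£1,811,089.97×0.084 − £26,000.00) / (£1,811,089.97 + £26,000.00) = 0.068658

6.87%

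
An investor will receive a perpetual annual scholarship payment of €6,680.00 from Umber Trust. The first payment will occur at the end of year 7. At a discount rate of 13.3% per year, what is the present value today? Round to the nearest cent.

Value at end of year 6: C / r = €6,680.00 / 0.133 = €50,225.5639
Discount to today: PV = €50,225.5639 / (1 + 0.133)^6 = €50,225.5639 / 2.115336 = €23,743.53

€23743.53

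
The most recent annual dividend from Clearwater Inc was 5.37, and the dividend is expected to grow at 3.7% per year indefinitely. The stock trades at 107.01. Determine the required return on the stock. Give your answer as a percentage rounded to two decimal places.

D₁ = 5.37 × 1.037 = 5.5687
P = D₁/(r − g) ⇒ r = D₁/P + g = 5.5687/107.01 + 0.037 = 0.052039 + 0.037 = 0.089039

8.90%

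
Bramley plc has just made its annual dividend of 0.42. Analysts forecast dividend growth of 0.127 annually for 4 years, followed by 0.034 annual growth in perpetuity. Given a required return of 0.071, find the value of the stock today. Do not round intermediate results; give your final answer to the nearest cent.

16.30

D_1 = 0.47334
D_2 = 0.53345
D_3 = 0.60120
D_4 = 0.67756
Terminal value at year 4: TV = D_4×(1+g_2)/(r−g_2) = 0.70059/0.037 = 18.93493
P_0 = D_1/(1+r)^1 + D_2/(1+r)^2 + D_3/(1+r)^3 + D_4/(1+r)^4 + TV/(1+r)^4
    = 0.44196 + 0.46507 + 0.48939 + 0.51498 + 14.39149 = 16.30289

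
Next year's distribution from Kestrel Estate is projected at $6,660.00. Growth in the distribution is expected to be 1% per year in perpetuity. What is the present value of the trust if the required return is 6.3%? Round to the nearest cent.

$125660.38

Growing perpetuity: P = D₁ / (r − g) = $6,660.0000 / (0.063 − 0.01) = $125,660.38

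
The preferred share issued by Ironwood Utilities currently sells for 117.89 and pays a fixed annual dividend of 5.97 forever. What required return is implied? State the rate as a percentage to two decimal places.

P = C/r ⇒ r = C/P = 5.97/117.89 = 0.050640

5.06%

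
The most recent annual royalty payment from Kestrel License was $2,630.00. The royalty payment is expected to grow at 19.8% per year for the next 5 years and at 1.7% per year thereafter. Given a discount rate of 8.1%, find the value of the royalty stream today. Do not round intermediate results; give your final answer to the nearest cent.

D_1 = 3150.74000
D_2 = 3774.58652
D_3 = 4521.95465
D_4 = 5417.30167
D_5 = 6489.92740
Terminal value at year 5: TV = D_5×(1+g_2)/(r−g_2) = 6600.25617/0.064 = 103129.00264
P_0 = D_1/(1+r)^1 + D_2/(1+r)^2 + D_3/(1+r)^3 + D_4/(1+r)^4 + D_5/(1+r)^5 + TV/(1+r)^5
    = 2914.65310 + 3230.11509 + 3579.72052 + 3967.16483 + 4396.54344 + 69863.82317 = 87952.02015

$87952.02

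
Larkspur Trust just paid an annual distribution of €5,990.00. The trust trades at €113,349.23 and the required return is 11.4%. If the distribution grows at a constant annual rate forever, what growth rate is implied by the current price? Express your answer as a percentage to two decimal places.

5.81%

P = D₀(1+g)/(r−g) ⇒ P(r−g) = D₀(1+g) ⇒ g(P+D₀) = P·r − D₀
g = (P·r − D₀)/(P + D₀) = (€113,349.23×0.114 − €5,990.00) / (€113,349.23 + €5,990.00) = 0.058085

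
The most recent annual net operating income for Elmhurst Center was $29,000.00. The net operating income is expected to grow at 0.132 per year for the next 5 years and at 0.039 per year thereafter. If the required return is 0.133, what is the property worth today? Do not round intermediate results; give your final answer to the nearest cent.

D_1 = 32828.00000
D_2 = 37161.29600
D_3 = 42066.58707
D_4 = 47619.37657
D_5 = 53905.13427
Terminal value at year 5: TV = D_5×(1+g_2)/(r−g_2) = 56007.43451/0.094 = 595823.77137
P_0 = D_1/(1+r)^1 + D_2/(1+r)^2 + D_3/(1+r)^3 + D_4/(1+r)^4 + D_5/(1+r)^5 + TV/(1+r)^5
    = 28974.40424 + 28948.83106 + 28923.28046 + 28897.75241 + 28872.24689 + 319130.47366 = 463746.98873

$463746.99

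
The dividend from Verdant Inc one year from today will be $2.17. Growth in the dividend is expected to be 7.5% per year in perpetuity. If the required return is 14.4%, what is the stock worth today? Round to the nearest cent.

Growing perpetuity: P = D₁ / (r − g) = $2.1700 / (0.144 − 0.075) = $31.45

$31.45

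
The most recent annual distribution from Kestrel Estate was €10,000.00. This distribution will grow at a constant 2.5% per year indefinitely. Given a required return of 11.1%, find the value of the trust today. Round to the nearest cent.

D₁ = D₀ × (1 + g) = €10,000.00 × 1.025 = €10,250.0000
Growing perpetuity: P = D₁ / (r − g) = €10,250.0000 / (0.111 − 0.025) = €119,186.05

€119186.05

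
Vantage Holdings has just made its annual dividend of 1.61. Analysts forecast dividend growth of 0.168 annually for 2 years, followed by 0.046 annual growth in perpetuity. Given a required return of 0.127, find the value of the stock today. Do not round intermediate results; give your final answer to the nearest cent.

D_1 = 1.88048
D_2 = 2.19640
Terminal value at year 2: TV = D_2×(1+g_2)/(r−g_2) = 2.29744/0.081 = 28.36340
P_0 = D_1/(1+r)^1 + D_2/(1+r)^2 + TV/(1+r)^2
    = 1.66857 + 1.72927 + 22.33111 = 25.72896

25.73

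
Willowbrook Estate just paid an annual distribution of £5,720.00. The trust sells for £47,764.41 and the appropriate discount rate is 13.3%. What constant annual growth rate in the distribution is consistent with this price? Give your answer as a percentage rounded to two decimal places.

P = D₀(1+g)/(r−g) ⇒ P(r−g) = D₀(1+g) ⇒ g(P+D₀) = P·r − D₀
g = (P·r − D₀)/(P + D₀) = (£47,764.41×0.133 − £5,720.00) / (£47,764.41 + £5,720.00) = 0.011829

1.18%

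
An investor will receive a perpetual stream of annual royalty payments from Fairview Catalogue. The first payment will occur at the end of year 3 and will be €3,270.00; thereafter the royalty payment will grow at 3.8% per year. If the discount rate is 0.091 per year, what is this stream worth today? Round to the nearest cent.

Value at end of year 2: C₁ / (r − g) = €3,270.00 / (0.091 − 0.038) = €61,698.1132
Discount to today: PV = €61,698.1132 / (1 + 0.091)^2 = €61,698.1132 / 1.190281 = €51,834.91

€51834.91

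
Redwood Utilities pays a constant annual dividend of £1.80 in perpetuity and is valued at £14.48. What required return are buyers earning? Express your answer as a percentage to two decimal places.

P = C/r ⇒ r = C/P = £1.80/£14.48 = 0.124309

12.43%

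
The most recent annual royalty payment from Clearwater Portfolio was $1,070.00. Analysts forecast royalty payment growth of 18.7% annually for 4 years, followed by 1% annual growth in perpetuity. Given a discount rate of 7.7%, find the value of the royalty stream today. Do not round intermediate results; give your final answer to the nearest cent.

$29289.93

D_1 = 1270.09000
D_2 = 1507.59683
D_3 = 1789.51744
D_4 = 2124.15720
Terminal value at year 4: TV = D_4×(1+g_2)/(r−g_2) = 2145.39877/0.067 = 32020.87716
P_0 = D_1/(1+r)^1 + D_2/(1+r)^2 + D_3/(1+r)^3 + D_4/(1+r)^4 + TV/(1+r)^4
    = 1179.28505 + 1299.73199 + 1432.48085 + 1578.78809 + 23799.64129 = 29289.92727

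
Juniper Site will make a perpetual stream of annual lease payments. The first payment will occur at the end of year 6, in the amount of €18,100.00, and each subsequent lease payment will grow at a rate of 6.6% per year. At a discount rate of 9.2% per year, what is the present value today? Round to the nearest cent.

Value at end of year 5: C₁ / (r − g) = €18,100.00 / (0.092 − 0.066) = €696,153.8462
Discount to today: PV = €696,153.8462 / (1 + 0.092)^5 = €696,153.8462 / 1.552792 = €448,324.05

€448324.05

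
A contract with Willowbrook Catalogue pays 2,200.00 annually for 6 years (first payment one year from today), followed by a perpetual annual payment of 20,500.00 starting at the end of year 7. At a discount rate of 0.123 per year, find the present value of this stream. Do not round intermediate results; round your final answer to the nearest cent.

92062.87

PV of 6-year annuity: 2,200.00 × [1 − (1+0.123)^−6] / 0.123 = 8968.76276
Perpetuity value at year 6: 20,500.00 / 0.123 = 166666.66667
PV of perpetuity: 166666.66667 / (1+0.123)^6 = 83094.10454
Total PV = 8968.76276 + 83094.10454 = 92062.86731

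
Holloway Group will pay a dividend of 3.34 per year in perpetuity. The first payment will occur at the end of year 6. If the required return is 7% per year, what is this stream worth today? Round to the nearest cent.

Value at end of year 5: C / r = 3.34 / 0.07 = 47.7143
Discount to today: PV = 47.7143 / (1 + 0.07)^5 = 47.7143 / 1.402552 = 34.02

34.02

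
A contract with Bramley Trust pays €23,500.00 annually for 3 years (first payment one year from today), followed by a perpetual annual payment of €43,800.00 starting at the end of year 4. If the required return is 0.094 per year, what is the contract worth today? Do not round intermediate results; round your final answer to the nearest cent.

PV of 3-year annuity: €23,500.00 × [1 − (1+0.094)^−3] / 0.094 = 59063.90214
Perpetuity value at year 3: €43,800.00 / 0.094 = 465957.44681
PV of perpetuity: 465957.44681 / (1+0.094)^3 = 355872.38664
Total PV = 59063.90214 + 355872.38664 = 414936.28879

€414936.29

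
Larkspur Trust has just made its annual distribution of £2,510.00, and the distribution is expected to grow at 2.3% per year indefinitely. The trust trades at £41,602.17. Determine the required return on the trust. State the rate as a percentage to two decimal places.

8.47%

D₁ = £2,510.00 × 1.023 = £2,567.7300
P = D₁/(r − g) ⇒ r = D₁/P + g = £2,567.7300/£41,602.17 + 0.023 = 0.061721 + 0.023 = 0.084721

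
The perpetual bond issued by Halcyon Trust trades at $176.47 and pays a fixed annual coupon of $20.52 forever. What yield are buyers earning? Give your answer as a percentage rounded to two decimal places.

P = C/r ⇒ r = C/P = $20.52/$176.47 = 0.116280

11.63%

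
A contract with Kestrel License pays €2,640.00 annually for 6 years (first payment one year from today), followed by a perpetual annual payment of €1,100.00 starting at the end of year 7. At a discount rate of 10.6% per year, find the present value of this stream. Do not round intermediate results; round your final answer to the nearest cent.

€16968.15

PV of 6-year annuity: €2,640.00 × [1 − (1+0.106)^−6] / 0.106 = 11298.50638
Perpetuity value at year 6: €1,100.00 / 0.106 = 10377.35849
PV of perpetuity: 10377.35849 / (1+0.106)^6 = 5669.64750
Total PV = 11298.50638 + 5669.64750 = 16968.15388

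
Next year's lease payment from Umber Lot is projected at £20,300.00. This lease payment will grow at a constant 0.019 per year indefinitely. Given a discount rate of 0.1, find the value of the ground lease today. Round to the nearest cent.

£250617.28

Growing perpetuity: P = D₁ / (r − g) = £20,300.0000 / (0.1 − 0.019) = £250,617.28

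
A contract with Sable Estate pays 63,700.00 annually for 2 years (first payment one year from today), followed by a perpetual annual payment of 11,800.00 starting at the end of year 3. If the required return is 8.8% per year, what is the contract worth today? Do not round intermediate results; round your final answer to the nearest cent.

225637.05

PV of 2-year annuity: 63,700.00 × [1 − (1+0.088)^−2] / 0.088 = 112360.10489
Perpetuity value at year 2: 11,800.00 / 0.088 = 134090.90909
PV of perpetuity: 134090.90909 / (1+0.088)^2 = 113276.94932
Total PV = 112360.10489 + 113276.94932 = 225637.05420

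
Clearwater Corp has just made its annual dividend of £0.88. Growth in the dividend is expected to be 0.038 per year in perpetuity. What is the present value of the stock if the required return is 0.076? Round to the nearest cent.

D₁ = D₀ × (1 + g) = £0.88 × 1.038 = £0.9134
Growing perpetuity: P = D₁ / (r − g) = £0.9134 / (0.076 − 0.038) = £24.04

£24.04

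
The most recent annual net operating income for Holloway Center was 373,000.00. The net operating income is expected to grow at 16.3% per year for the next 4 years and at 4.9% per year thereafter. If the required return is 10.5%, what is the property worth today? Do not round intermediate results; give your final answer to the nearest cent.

D_1 = 433799.00000
D_2 = 504508.23700
D_3 = 586743.07963
D_4 = 682382.20161
Terminal value at year 4: TV = D_4×(1+g_2)/(r−g_2) = 715818.92949/0.056 = 12782480.88375
P_0 = D_1/(1+r)^1 + D_2/(1+r)^2 + D_3/(1+r)^3 + D_4/(1+r)^4 + TV/(1+r)^4
    = 392578.28054 + 413184.19934 + 434871.69578 + 457697.54044 + 8573655.71292 = 10271987.42902

10271987.43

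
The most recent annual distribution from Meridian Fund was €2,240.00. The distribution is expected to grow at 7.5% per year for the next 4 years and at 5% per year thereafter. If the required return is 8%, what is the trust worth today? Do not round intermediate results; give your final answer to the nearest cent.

€85814.97

D_1 = 2408.00000
D_2 = 2588.60000
D_3 = 2782.74500
D_4 = 2991.45087
Terminal value at year 4: TV = D_4×(1+g_2)/(r−g_2) = 3141.02342/0.03 = 104700.78062
P_0 = D_1/(1+r)^1 + D_2/(1+r)^2 + D_3/(1+r)^3 + D_4/(1+r)^4 + TV/(1+r)^4
    = 2229.62963 + 2219.30727 + 2209.03270 + 2198.80570 + 76958.19937 = 85814.97467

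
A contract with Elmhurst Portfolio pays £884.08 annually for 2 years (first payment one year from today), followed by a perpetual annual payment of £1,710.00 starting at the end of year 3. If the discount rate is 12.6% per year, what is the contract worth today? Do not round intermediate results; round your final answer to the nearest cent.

£12186.51

PV of 2-year annuity: £884.08 × [1 − (1+0.126)^−2] / 0.126 = 1482.44314
Perpetuity value at year 2: £1,710.00 / 0.126 = 13571.42857
PV of perpetuity: 13571.42857 / (1+0.126)^2 = 10704.06615
Total PV = 1482.44314 + 10704.06615 = 12186.50929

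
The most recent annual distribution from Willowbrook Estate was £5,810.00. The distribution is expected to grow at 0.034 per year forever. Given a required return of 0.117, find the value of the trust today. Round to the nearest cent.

£72380.00

D₁ = D₀ × (1 + g) = £5,810.00 × 1.034 = £6,007.5400
Growing perpetuity: P = D₁ / (r − g) = £6,007.5400 / (0.117 − 0.034) = £72,380.00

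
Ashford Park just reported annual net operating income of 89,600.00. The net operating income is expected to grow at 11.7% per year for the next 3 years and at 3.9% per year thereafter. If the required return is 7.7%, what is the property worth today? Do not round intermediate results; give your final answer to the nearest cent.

3022345.70

D_1 = 100083.20000
D_2 = 111792.93440
D_3 = 124872.70772
Terminal value at year 3: TV = D_3×(1+g_2)/(r−g_2) = 129742.74333/0.038 = 3414282.71911
P_0 = D_1/(1+r)^1 + D_2/(1+r)^2 + D_3/(1+r)^3 + TV/(1+r)^3
    = 92927.76230 + 96379.11838 + 99958.65852 + 2733080.16325 = 3022345.70245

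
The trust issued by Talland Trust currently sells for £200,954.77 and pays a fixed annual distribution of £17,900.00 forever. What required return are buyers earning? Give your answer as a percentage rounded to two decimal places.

8.91%

P = C/r ⇒ r = C/P = £17,900.00/£200,954.77 = 0.089075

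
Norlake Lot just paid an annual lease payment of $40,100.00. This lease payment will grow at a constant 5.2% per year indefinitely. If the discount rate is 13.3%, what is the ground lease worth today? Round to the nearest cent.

$520804.94

D₁ = D₀ × (1 + g) = $40,100.00 × 1.052 = $42,185.2000
Growing perpetuity: P = D₁ / (r − g) = $42,185.2000 / (0.133 − 0.052) = $520,804.94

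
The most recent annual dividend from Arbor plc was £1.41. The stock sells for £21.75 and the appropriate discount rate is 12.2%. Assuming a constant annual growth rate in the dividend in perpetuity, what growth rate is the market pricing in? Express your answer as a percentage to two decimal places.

P = D₀(1+g)/(r−g) ⇒ P(r−g) = D₀(1+g) ⇒ g(P+D₀) = P·r − D₀
g = (P·r − D₀)/(P + D₀) = (£21.75×0.122 − £1.41) / (£21.75 + £1.41) = 0.053692

5.37%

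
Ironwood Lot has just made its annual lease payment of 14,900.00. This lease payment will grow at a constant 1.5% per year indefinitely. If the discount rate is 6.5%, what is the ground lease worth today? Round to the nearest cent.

D₁ = D₀ × (1 + g) = 14,900.00 × 1.015 = 15,123.5000
Growing perpetuity: P = D₁ / (r − g) = 15,123.5000 / (0.065 − 0.015) = 302,470.00

302470.00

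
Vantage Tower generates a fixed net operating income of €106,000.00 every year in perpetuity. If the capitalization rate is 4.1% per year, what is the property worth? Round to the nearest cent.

€2585365.85

Level perpetuity: PV = C / r = €106,000.00 / 0.041 = €2,585,365.85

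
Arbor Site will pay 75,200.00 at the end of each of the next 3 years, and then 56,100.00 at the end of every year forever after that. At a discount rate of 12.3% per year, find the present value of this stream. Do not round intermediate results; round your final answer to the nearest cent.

501737.07

PV of 3-year annuity: 75,200.00 × [1 − (1+0.123)^−3] / 0.123 = 179690.65072
Perpetuity value at year 3: 56,100.00 / 0.123 = 456097.56098
PV of perpetuity: 456097.56098 / (1+0.123)^3 = 322046.42394
Total PV = 179690.65072 + 322046.42394 = 501737.07466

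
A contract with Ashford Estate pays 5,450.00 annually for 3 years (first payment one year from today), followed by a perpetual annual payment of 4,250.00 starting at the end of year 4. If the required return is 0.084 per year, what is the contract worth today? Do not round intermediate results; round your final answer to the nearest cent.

53665.57

PV of 3-year annuity: 5,450.00 × [1 − (1+0.084)^−3] / 0.084 = 13944.42076
Perpetuity value at year 3: 4,250.00 / 0.084 = 50595.23810
PV of perpetuity: 50595.23810 / (1+0.084)^3 = 39721.14851
Total PV = 13944.42076 + 39721.14851 = 53665.56927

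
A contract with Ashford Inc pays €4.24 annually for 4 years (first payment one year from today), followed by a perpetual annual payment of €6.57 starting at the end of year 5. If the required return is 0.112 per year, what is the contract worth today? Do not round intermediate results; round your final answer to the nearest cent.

€51.46

PV of 4-year annuity: €4.24 × [1 − (1+0.112)^−4] / 0.112 = 13.09839
Perpetuity value at year 4: €6.57 / 0.112 = 58.66071
PV of perpetuity: 58.66071 / (1+0.112)^4 = 38.36438
Total PV = 13.09839 + 38.36438 = 51.46278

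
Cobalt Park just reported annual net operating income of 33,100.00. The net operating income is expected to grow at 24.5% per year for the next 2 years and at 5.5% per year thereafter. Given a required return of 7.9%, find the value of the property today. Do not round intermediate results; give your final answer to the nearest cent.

D_1 = 41209.50000
D_2 = 51305.82750
Terminal value at year 2: TV = D_2×(1+g_2)/(r−g_2) = 54127.64801/0.024 = 2255318.66719
P_0 = D_1/(1+r)^1 + D_2/(1+r)^2 + TV/(1+r)^2
    = 38192.30769 + 44068.04734 + 1937157.91420 = 2019418.26923

2019418.27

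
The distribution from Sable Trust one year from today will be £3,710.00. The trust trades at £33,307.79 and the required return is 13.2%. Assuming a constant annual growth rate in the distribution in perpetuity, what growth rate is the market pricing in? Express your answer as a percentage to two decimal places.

P = D₁/(r−g) ⇒ g = r − D₁/P = 0.132 − £3,710.00/£33,307.79 = 0.020615

2.06%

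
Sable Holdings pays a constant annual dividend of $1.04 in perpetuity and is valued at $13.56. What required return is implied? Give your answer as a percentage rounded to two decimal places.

7.67%

P = C/r ⇒ r = C/P = $1.04/$13.56 = 0.076696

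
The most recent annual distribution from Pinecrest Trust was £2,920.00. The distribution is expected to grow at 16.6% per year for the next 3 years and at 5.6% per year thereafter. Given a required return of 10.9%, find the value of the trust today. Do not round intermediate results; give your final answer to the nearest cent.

D_1 = 3404.72000
D_2 = 3969.90352
D_3 = 4628.90750
Terminal value at year 3: TV = D_3×(1+g_2)/(r−g_2) = 4888.12632/0.053 = 92228.79858
P_0 = D_1/(1+r)^1 + D_2/(1+r)^2 + D_3/(1+r)^3 + TV/(1+r)^3
    = 3070.08115 + 3227.87613 + 3393.78139 + 67619.49342 = 77311.23209

£77311.23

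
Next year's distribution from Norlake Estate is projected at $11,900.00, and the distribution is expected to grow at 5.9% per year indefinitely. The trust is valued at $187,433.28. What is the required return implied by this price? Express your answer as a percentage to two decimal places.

12.25%

P = D₁/(r − g) ⇒ r = D₁/P + g = $11,900.0000/$187,433.28 + 0.059 = 0.063489 + 0.059 = 0.122489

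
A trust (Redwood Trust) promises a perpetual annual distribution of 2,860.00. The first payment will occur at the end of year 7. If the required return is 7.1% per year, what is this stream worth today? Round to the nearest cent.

Value at end of year 6: C / r = 2,860.00 / 0.071 = 40,281.6901
Discount to today: PV = 40,281.6901 / (1 + 0.071)^6 = 40,281.6901 / 1.509165 = 26,691.37

26691.37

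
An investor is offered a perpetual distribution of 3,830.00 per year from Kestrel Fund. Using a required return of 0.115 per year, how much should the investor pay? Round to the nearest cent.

33304.35

Level perpetuity: PV = C / r = 3,830.00 / 0.115 = 33,304.35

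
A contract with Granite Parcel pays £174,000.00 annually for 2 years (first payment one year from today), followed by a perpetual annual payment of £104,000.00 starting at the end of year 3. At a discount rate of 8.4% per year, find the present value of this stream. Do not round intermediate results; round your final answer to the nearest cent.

£1362242.51

PV of 2-year annuity: £174,000.00 × [1 − (1+0.084)^−2] / 0.084 = 308594.65421
Perpetuity value at year 2: £104,000.00 / 0.084 = 1238095.23810
PV of perpetuity: 1238095.23810 / (1+0.084)^2 = 1053647.85857
Total PV = 308594.65421 + 1053647.85857 = 1362242.51278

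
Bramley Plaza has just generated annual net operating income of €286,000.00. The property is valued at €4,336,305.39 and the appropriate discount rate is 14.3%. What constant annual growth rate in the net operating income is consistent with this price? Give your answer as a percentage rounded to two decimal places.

7.23%

P = D₀(1+g)/(r−g) ⇒ P(r−g) = D₀(1+g) ⇒ g(P+D₀) = P·r − D₀
g = (P·r − D₀)/(P + D₀) = (€4,336,305.39×0.143 − €286,000.00) / (€4,336,305.39 + €286,000.00) = 0.072278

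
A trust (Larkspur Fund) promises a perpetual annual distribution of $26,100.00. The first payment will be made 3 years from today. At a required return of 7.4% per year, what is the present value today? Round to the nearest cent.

Value at end of year 2: C / r = $26,100.00 / 0.074 = $352,702.7027
Discount to today: PV = $352,702.7027 / (1 + 0.074)^2 = $352,702.7027 / 1.153476 = $305,773.77

$305773.77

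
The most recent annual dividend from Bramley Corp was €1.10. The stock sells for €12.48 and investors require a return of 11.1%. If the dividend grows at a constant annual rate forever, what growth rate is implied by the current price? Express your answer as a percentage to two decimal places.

2.10%

P = D₀(1+g)/(r−g) ⇒ P(r−g) = D₀(1+g) ⇒ g(P+D₀) = P·r − D₀
g = (P·r − D₀)/(P + D₀) = (€12.48×0.111 − €1.10) / (€12.48 + €1.10) = 0.021007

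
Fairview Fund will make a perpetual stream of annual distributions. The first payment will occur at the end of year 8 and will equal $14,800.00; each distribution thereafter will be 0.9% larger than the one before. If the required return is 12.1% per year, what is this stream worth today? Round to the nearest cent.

$59402.46

Value at end of year 7: C₁ / (r − g) = $14,800.00 / (0.121 − 0.009) = $132,142.8571
Discount to today: PV = $132,142.8571 / (1 + 0.121)^7 = $132,142.8571 / 2.224535 = $59,402.46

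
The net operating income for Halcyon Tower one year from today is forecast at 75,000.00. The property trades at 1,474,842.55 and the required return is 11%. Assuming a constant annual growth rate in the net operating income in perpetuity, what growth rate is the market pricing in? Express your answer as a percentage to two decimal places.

5.91%

P = D₁/(r−g) ⇒ g = r − D₁/P = 0.11 − 75,000.00/1,474,842.55 = 0.059147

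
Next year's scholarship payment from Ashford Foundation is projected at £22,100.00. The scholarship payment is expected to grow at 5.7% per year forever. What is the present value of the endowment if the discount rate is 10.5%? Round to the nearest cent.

£460416.67

Growing perpetuity: P = D₁ / (r − g) = £22,100.0000 / (0.105 − 0.057) = £460,416.67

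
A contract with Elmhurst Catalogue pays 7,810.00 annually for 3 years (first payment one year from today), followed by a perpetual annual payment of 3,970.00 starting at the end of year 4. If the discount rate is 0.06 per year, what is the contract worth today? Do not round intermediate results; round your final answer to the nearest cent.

PV of 3-year annuity: 7,810.00 × [1 − (1+0.06)^−3] / 0.06 = 20876.22333
Perpetuity value at year 3: 3,970.00 / 0.06 = 66166.66667
PV of perpetuity: 66166.66667 / (1+0.06)^3 = 55554.80923
Total PV = 20876.22333 + 55554.80923 = 76431.03255

76431.03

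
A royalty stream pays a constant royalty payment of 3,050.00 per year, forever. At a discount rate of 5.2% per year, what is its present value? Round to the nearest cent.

58653.85

Level perpetuity: PV = C / r = 3,050.00 / 0.052 = 58,653.85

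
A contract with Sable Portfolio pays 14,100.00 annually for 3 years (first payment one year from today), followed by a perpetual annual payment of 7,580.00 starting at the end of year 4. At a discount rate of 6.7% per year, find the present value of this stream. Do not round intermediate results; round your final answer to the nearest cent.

130339.09

PV of 3-year annuity: 14,100.00 × [1 − (1+0.067)^−3] / 0.067 = 37206.61371
Perpetuity value at year 3: 7,580.00 / 0.067 = 113134.32836
PV of perpetuity: 113134.32836 / (1+0.067)^3 = 93132.47503
Total PV = 37206.61371 + 93132.47503 = 130339.08874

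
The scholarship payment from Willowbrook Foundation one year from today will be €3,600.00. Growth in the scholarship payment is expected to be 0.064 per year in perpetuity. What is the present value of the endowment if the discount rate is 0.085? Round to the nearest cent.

€171428.57

Growing perpetuity: P = D₁ / (r − g) = €3,600.0000 / (0.085 − 0.064) = €171,428.57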